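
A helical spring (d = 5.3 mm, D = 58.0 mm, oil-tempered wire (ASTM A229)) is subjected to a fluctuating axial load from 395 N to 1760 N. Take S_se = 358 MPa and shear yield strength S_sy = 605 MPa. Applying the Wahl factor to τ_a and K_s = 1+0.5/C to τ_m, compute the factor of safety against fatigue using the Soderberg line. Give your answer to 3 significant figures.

C = D/d = 58.0/5.3 = 10.9434; K_W = (4C−1)/(4C−4)+0.615/C = 1.1316; K_s = 1+0.5/C = 1.0457
F_a = (F_max−F_min)/2 = 682.5 N; F_m = (F_max+F_min)/2 = 1077.5 N
τ_a = K_W·8F_aD/(πd³) = 1.1316 × 677.08 = 766.21 MPa
τ_m = K_s·8F_mD/(πd³) = 1.0457 × 1069 = 1117.8 MPa
Soderberg: 1/n_f = τ_a/S_se + τ_m/S_sy = 766.21/358 + 1117.8/605 = 2.14024 + 1.84759 = 3.9878
n_f = 1/3.9878 = 0.2508

0.251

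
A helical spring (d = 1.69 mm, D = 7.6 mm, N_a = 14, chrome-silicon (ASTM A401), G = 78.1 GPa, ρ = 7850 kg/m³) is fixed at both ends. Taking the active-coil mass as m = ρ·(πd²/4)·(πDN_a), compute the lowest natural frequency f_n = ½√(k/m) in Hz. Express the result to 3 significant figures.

742 Hz

k = Gd⁴/(8D³N_a) = (78.1×10³)(1.69⁴)/(8·7.6³·14) = 12.958 N/mm = 12958 N/m
Wire length L = πDN_a = π·7.6·14 = 334.27 mm
m = ρ·(πd²/4)·L = 7850 × 2.2432×10⁻⁶ m² × 0.33427 m = 0.0058861 kg
f_n = ½√(k/m) = 0.5·√(12958/0.0058861) = 0.5·√(2.2015e+06) = 741.87 Hz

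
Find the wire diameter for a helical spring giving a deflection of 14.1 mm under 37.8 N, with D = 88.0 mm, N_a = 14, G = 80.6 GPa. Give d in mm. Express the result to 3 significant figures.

7.10 mm

Required rate k = F/δ = 37.8/14.1 = 2.6809 N/mm
d = (8D³N_a·k / G)^(1/4) = (8·88.0³·14·2.6809 / (80.6×10³))^0.25
  = (2538.7)^0.25 = 7.0982 mm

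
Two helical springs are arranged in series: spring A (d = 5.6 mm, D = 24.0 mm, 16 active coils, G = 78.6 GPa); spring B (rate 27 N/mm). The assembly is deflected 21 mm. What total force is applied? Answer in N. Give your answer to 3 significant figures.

350 N

k_A = Gd⁴/(8D³N_a) = (78.6×10³)(5.6⁴)/(8·24.0³·16) = 43.685 N/mm
Series: 1/k_eq = 1/43.685 + 1/27 = 0.059928; k_eq = 16.687 N/mm
F = k_eq·δ = 16.687·21 = 350.42 N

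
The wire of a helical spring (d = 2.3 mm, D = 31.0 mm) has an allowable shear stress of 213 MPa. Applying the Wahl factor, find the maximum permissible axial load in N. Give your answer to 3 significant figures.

C = D/d = 31.0/2.3 = 13.4783
K_W = (4C−1)/(4C−4) + 0.615/C = 52.913/49.913 + 0.0456 = 1.1057
τ_max = K·8FD/(πd³) → F_max = τ_allow·πd³/(8DK)
F_max = 213·π·2.3³/(8·31.0·1.1057) = 8141.7/274.22 = 29.69 N

29.7 N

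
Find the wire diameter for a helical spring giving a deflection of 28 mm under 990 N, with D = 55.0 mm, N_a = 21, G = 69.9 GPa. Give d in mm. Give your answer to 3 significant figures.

Required rate k = F/δ = 990/28 = 35.357 N/mm
d = (8D³N_a·k / G)^(1/4) = (8·55.0³·21·35.357 / (69.9×10³))^0.25
  = (14138)^0.25 = 10.9043 mm

10.9 mm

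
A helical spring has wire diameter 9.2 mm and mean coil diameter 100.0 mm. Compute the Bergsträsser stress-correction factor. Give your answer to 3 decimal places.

C = D/d = 100.0/9.2 = 10.8696
K_B = (4C+2)/(4C−3) = 45.478/40.478 = 1.1235

1.124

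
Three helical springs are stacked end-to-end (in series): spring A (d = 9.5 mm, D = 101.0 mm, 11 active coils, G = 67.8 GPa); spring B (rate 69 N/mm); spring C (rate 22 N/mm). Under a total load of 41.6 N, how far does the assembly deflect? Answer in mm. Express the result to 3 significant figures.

k_A = Gd⁴/(8D³N_a) = (67.8×10³)(9.5⁴)/(8·101.0³·11) = 6.0908 N/mm
Series: 1/k_eq = 1/6.0908 + 1/69 + 1/22 = 0.22413; k_eq = 4.4617 N/mm
δ = F/k_eq = 41.6/4.4617 = 9.3237 mm

9.32 mm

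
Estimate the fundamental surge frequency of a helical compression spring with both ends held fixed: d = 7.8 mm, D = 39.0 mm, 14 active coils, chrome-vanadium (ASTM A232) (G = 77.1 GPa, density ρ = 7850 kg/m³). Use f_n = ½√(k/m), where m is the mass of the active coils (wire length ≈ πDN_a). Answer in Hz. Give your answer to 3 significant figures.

129 Hz

k = Gd⁴/(8D³N_a) = (77.1×10³)(7.8⁴)/(8·39.0³·14) = 42.956 N/mm = 42956 N/m
Wire length L = πDN_a = π·39.0·14 = 1715.3 mm
m = ρ·(πd²/4)·L = 7850 × 47.784×10⁻⁶ m² × 1.7153 m = 0.64342 kg
f_n = ½√(k/m) = 0.5·√(42956/0.64342) = 0.5·√(66762) = 129.19 Hz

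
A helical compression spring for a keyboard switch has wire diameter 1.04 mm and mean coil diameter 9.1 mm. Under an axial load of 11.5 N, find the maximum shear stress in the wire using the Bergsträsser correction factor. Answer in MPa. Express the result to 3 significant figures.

Spring index C = D/d = 9.1/1.04 = 8.7500
K_B = (4C+2)/(4C−3) = 37.000/32.000 = 1.1562
τ₀ = 8FD/(πd³) = 8·11.5·9.1/(π·1.04³) = 837.2/3.5339 = 236.91 MPa
τ_max = K·τ₀ = 1.1562 × 236.91 = 273.92 MPa

274 MPa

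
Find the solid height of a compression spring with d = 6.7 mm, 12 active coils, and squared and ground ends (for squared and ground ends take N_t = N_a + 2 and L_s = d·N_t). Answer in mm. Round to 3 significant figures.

squared and ground ends: N_t = N_a + 2 = 12 + 2 = 14
L_s = d·N_t = 6.7 × 14 = 93.8 mm

93.8 mm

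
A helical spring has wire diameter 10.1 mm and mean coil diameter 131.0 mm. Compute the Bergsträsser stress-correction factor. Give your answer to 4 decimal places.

1.1023

C = D/d = 131.0/10.1 = 12.9703
K_B = (4C+2)/(4C−3) = 53.881/48.881 = 1.1023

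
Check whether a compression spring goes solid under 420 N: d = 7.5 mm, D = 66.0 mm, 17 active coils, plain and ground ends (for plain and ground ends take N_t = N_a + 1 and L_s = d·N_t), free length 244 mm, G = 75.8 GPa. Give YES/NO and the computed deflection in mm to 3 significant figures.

k = Gd⁴/(8D³N_a) = (75.8×10³)(7.5⁴)/(8·66.0³·17) = 6.134 N/mm
N_t = 18; L_s = 7.5·18 = 135 mm; δ_solid = L₀ − L_s = 244 − 135 = 109 mm
δ = F/k = 420/6.134 = 68.471 mm
δ < δ_solid → spring does not go solid

NO, δ = 68.5 mm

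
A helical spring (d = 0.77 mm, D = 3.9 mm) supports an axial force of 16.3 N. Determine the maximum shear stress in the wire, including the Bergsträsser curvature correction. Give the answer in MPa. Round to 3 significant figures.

457 MPa

Spring index C = D/d = 3.9/0.77 = 5.0649
K_B = (4C+2)/(4C−3) = 22.260/17.260 = 1.2897
τ₀ = 8FD/(πd³) = 8·16.3·3.9/(π·0.77³) = 508.56/1.4342 = 354.58 MPa
τ_max = K·τ₀ = 1.2897 × 354.58 = 457.31 MPa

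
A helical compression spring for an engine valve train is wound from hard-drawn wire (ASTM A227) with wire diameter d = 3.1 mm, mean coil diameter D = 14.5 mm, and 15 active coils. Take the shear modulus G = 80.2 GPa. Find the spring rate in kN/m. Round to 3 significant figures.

k = Gd⁴/(8D³N_a) = (80.2×10³ × 3.1⁴) / (8 × 14.5³ × 15)
  = 7.40664e+06 / 365835 = 20.246 N/mm

20.2 kN/m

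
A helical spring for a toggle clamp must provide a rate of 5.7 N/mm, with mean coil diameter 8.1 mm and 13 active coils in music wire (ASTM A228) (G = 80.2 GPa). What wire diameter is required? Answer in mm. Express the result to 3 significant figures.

1.41 mm

d = (8D³N_a·k / G)^(1/4) = (8·8.1³·13·5.7 / (80.2×10³))^0.25
  = (3.9282)^0.25 = 1.4078 mm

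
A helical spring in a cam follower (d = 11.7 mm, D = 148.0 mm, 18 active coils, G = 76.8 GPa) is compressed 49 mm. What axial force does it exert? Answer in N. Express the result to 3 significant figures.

151 N

k = Gd⁴/(8D³N_a) = (76.8×10³)(11.7⁴)/(8·148.0³·18) = 3.0829 N/mm
F = k·δ = 3.0829 × 49 = 151.06 N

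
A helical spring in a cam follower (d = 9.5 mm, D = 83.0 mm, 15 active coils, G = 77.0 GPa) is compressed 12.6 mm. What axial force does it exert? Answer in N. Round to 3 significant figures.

k = Gd⁴/(8D³N_a) = (77.0×10³)(9.5⁴)/(8·83.0³·15) = 9.1405 N/mm
F = k·δ = 9.1405 × 12.6 = 115.17 N

115 N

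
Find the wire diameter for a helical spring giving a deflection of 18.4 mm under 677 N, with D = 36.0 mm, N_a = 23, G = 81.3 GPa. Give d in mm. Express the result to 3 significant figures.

Required rate k = F/δ = 677/18.4 = 36.793 N/mm
d = (8D³N_a·k / G)^(1/4) = (8·36.0³·23·36.793 / (81.3×10³))^0.25
  = (3885.1)^0.25 = 7.8950 mm

7.89 mm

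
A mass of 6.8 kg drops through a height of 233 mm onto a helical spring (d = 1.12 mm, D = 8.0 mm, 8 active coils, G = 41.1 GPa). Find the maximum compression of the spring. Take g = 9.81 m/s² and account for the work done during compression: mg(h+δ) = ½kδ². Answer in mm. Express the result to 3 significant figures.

164 mm

k = Gd⁴/(8D³N_a) = (41.1×10³)(1.12⁴)/(8·8.0³·8) = 1.9736 N/mm
W = mg = 6.8 × 9.81 = 66.708 N
½kδ² − Wδ − Wh = 0 → δ = (W + √(W² + 2kWh))/k
δ = (66.708 + √(4450 + 61351.9))/1.9736 = (66.708 + 256.52)/1.9736 = 163.77 mm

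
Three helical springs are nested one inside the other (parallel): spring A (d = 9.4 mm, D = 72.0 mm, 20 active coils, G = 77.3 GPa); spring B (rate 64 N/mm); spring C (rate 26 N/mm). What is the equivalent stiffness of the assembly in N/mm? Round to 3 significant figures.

100 N/mm

k_A = Gd⁴/(8D³N_a) = (77.3×10³)(9.4⁴)/(8·72.0³·20) = 10.106 N/mm
Parallel: k_eq = 10.106 + 64 + 26 = 100.11 N/mm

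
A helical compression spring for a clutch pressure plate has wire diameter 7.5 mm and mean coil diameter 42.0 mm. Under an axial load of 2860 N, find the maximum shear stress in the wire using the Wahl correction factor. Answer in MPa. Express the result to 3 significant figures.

923 MPa

Spring index C = D/d = 42.0/7.5 = 5.6000
K_W = (4C−1)/(4C−4) + 0.615/C = 21.400/18.400 + 0.1098 = 1.2729
τ₀ = 8FD/(πd³) = 8·2860·42.0/(π·7.5³) = 960960/1325.4 = 725.06 MPa
τ_max = K·τ₀ = 1.2729 × 725.06 = 922.9 MPa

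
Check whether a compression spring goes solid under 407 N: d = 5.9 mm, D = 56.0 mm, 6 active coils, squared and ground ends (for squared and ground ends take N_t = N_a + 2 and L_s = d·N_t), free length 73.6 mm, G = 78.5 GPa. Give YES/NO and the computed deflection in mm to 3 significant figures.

k = Gd⁴/(8D³N_a) = (78.5×10³)(5.9⁴)/(8·56.0³·6) = 11.284 N/mm
N_t = 8; L_s = 5.9·8 = 47.2 mm; δ_solid = L₀ − L_s = 73.6 − 47.2 = 26.4 mm
δ = F/k = 407/11.284 = 36.068 mm
δ ≥ δ_solid → spring goes solid

YES, δ = 36.1 mm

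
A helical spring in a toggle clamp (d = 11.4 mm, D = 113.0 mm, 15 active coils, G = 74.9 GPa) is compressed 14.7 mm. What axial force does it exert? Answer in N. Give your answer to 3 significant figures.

107 N

k = Gd⁴/(8D³N_a) = (74.9×10³)(11.4⁴)/(8·113.0³·15) = 7.3061 N/mm
F = k·δ = 7.3061 × 14.7 = 107.4 N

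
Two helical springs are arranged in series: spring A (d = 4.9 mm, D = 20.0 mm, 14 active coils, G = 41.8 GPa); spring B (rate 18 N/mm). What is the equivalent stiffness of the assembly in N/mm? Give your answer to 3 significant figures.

10.8 N/mm

k_A = Gd⁴/(8D³N_a) = (41.8×10³)(4.9⁴)/(8·20.0³·14) = 26.894 N/mm
Series: 1/k_eq = 1/26.894 + 1/18 = 0.092739; k_eq = 10.783 N/mm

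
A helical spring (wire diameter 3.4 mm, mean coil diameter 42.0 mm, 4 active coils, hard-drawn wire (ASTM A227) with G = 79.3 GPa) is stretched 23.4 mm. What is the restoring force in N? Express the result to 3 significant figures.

105 N

k = Gd⁴/(8D³N_a) = (79.3×10³)(3.4⁴)/(8·42.0³·4) = 4.4698 N/mm
F = k·δ = 4.4698 × 23.4 = 104.59 N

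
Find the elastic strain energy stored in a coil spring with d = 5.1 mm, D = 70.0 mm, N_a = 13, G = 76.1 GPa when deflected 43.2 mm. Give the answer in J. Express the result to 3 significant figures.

1.35 J

k = Gd⁴/(8D³N_a) = (76.1×10³)(5.1⁴)/(8·70.0³·13) = 1.4432 N/mm
U = ½kδ² = 0.5 × 1.4432 × 43.2² = 1346.7 N·mm = 1.3467 J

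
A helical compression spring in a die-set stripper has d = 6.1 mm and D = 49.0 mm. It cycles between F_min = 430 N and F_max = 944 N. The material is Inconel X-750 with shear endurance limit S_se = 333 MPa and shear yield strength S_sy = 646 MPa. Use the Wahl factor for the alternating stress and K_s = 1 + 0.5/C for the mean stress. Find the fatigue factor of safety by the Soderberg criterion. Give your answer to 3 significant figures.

C = D/d = 49.0/6.1 = 8.0328; K_W = (4C−1)/(4C−4)+0.615/C = 1.1832; K_s = 1+0.5/C = 1.0622
F_a = (F_max−F_min)/2 = 257 N; F_m = (F_max+F_min)/2 = 687 N
τ_a = K_W·8F_aD/(πd³) = 1.1832 × 141.28 = 167.16 MPa
τ_m = K_s·8F_mD/(πd³) = 1.0622 × 377.66 = 401.17 MPa
Soderberg: 1/n_f = τ_a/S_se + τ_m/S_sy = 167.16/333 + 401.17/646 = 0.50199 + 0.62101 = 1.123
n_f = 1/1.123 = 0.8905

0.890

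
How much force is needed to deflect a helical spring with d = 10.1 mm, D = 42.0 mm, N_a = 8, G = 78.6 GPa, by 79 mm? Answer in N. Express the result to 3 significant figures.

k = Gd⁴/(8D³N_a) = (78.6×10³)(10.1⁴)/(8·42.0³·8) = 172.5 N/mm
F = k·δ = 172.5 × 79 = 13627 N

13600 N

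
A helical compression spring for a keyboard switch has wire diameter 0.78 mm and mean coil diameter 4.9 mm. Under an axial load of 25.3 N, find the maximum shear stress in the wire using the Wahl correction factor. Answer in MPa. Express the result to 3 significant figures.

Spring index C = D/d = 4.9/0.78 = 6.2821
K_W = (4C−1)/(4C−4) + 0.615/C = 24.128/21.128 + 0.0979 = 1.2399
τ₀ = 8FD/(πd³) = 8·25.3·4.9/(π·0.78³) = 991.76/1.4908 = 665.23 MPa
τ_max = K·τ₀ = 1.2399 × 665.23 = 824.81 MPa

825 MPa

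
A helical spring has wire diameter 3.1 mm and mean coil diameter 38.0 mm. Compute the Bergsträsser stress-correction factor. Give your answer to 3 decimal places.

1.109

C = D/d = 38.0/3.1 = 12.2581
K_B = (4C+2)/(4C−3) = 51.032/46.032 = 1.1086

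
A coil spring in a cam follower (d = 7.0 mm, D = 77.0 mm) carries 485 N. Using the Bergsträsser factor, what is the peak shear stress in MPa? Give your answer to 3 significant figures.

311 MPa

Spring index C = D/d = 77.0/7.0 = 11.0000
K_B = (4C+2)/(4C−3) = 46.000/41.000 = 1.1220
τ₀ = 8FD/(πd³) = 8·485·77.0/(π·7.0³) = 298760/1077.6 = 277.25 MPa
τ_max = K·τ₀ = 1.1220 × 277.25 = 311.07 MPa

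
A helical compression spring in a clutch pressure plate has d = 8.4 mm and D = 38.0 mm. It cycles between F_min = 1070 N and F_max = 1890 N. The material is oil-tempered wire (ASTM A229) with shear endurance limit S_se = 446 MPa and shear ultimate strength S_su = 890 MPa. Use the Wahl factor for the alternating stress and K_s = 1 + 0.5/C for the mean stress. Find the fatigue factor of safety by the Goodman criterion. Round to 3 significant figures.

1.98

C = D/d = 38.0/8.4 = 4.5238; K_W = (4C−1)/(4C−4)+0.615/C = 1.3488; K_s = 1+0.5/C = 1.1105
F_a = (F_max−F_min)/2 = 410 N; F_m = (F_max+F_min)/2 = 1480 N
τ_a = K_W·8F_aD/(πd³) = 1.3488 × 66.938 = 90.284 MPa
τ_m = K_s·8F_mD/(πd³) = 1.1105 × 241.63 = 268.33 MPa
Goodman: 1/n_f = τ_a/S_se + τ_m/S_su = 90.284/446 + 268.33/890 = 0.20243 + 0.30150 = 0.50393
n_f = 1/0.50393 = 1.984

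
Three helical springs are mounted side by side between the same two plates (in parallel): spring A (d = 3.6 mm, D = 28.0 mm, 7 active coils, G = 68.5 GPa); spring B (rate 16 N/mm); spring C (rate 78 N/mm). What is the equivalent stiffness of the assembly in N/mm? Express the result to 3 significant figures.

103 N/mm

k_A = Gd⁴/(8D³N_a) = (68.5×10³)(3.6⁴)/(8·28.0³·7) = 9.3592 N/mm
Parallel: k_eq = 9.3592 + 16 + 78 = 103.36 N/mm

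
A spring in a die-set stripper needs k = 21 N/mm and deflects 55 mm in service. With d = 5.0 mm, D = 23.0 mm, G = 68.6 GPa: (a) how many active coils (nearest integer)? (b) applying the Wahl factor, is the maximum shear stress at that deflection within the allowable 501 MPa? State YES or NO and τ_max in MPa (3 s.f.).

(a) 21 coils; (b) NO, τ_max = 725 MPa

N_a = Gd⁴/(8D³k) = (68.6×10³)(5.0⁴)/(8·23.0³·21) = 20.98 → N_a = 21
Actual rate k = Gd⁴/(8D³·21) = 20.975 N/mm
Working load F = kδ = 20.975·55 = 1153.6 N
C = 23.0/5.0 = 4.6000; K_W = (4C−1)/(4C−4)+0.615/C = 1.3420
τ_max = K_W·8FD/(πd³) = 1.3420·540.55 = 725.43 MPa
τ_max > 501 MPa → exceeds allowable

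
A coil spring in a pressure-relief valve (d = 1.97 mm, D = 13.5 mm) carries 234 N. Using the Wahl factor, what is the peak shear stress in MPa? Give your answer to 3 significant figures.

Spring index C = D/d = 13.5/1.97 = 6.8528
K_W = (4C−1)/(4C−4) + 0.615/C = 26.411/23.411 + 0.0897 = 1.2179
τ₀ = 8FD/(πd³) = 8·234·13.5/(π·1.97³) = 25272/24.019 = 1052.2 MPa
τ_max = K·τ₀ = 1.2179 × 1052.2 = 1281.4 MPa

1280 MPa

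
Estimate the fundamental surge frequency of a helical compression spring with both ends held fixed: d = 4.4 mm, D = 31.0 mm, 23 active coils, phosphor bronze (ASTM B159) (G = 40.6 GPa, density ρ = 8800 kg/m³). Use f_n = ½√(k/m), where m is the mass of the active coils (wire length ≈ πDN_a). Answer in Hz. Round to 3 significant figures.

k = Gd⁴/(8D³N_a) = (40.6×10³)(4.4⁴)/(8·31.0³·23) = 2.7761 N/mm = 2776.1 N/m
Wire length L = πDN_a = π·31.0·23 = 2240 mm
m = ρ·(πd²/4)·L = 8800 × 15.205×10⁻⁶ m² × 2.24 m = 0.29972 kg
f_n = ½√(k/m) = 0.5·√(2776.1/0.29972) = 0.5·√(9262.3) = 48.12 Hz

48.1 Hz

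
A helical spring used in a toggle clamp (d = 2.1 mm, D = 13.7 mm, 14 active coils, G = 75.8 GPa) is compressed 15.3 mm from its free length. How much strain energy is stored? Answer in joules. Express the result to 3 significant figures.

0.599 J

k = Gd⁴/(8D³N_a) = (75.8×10³)(2.1⁴)/(8·13.7³·14) = 5.1188 N/mm
U = ½kδ² = 0.5 × 5.1188 × 15.3² = 599.13 N·mm = 0.59913 J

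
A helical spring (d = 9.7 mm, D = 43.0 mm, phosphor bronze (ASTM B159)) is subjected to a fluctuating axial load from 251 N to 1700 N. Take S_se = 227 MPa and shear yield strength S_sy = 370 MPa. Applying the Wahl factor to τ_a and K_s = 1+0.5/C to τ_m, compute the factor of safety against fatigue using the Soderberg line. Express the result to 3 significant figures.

1.15

C = D/d = 43.0/9.7 = 4.4330; K_W = (4C−1)/(4C−4)+0.615/C = 1.3572; K_s = 1+0.5/C = 1.1128
F_a = (F_max−F_min)/2 = 724.5 N; F_m = (F_max+F_min)/2 = 975.5 N
τ_a = K_W·8F_aD/(πd³) = 1.3572 × 86.922 = 117.97 MPa
τ_m = K_s·8F_mD/(πd³) = 1.1128 × 117.04 = 130.24 MPa
Soderberg: 1/n_f = τ_a/S_se + τ_m/S_sy = 117.97/227 + 130.24/370 = 0.51970 + 0.35199 = 0.87169
n_f = 1/0.87169 = 1.147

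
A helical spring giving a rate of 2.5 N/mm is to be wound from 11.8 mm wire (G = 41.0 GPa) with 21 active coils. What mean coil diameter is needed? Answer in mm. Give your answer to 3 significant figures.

124 mm

D = (Gd⁴/(8N_a·k))^(1/3) = (41.0×10³·11.8⁴/(8·21·2.5))^(1/3)
  = (1.89262e+06)^(1/3) = 123.6956 mm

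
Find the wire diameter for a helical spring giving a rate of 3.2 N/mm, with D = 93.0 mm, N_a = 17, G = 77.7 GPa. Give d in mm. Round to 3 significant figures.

8.19 mm

d = (8D³N_a·k / G)^(1/4) = (8·93.0³·17·3.2 / (77.7×10³))^0.25
  = (4505.2)^0.25 = 8.1927 mm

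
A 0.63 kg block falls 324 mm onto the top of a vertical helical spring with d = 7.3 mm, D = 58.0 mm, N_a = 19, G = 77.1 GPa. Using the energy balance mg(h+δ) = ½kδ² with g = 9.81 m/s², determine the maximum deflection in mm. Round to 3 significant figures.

k = Gd⁴/(8D³N_a) = (77.1×10³)(7.3⁴)/(8·58.0³·19) = 7.3828 N/mm
W = mg = 0.63 × 9.81 = 6.1803 N
½kδ² − Wδ − Wh = 0 → δ = (W + √(W² + 2kWh))/k
δ = (6.1803 + √(38.196 + 29566.7))/7.3828 = (6.1803 + 172.06)/7.3828 = 24.143 mm

24.1 mm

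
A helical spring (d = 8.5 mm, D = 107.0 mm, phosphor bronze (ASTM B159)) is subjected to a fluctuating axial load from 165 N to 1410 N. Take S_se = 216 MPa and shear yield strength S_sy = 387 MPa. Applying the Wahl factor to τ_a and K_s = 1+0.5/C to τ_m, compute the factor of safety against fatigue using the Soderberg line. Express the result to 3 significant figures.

0.423

C = D/d = 107.0/8.5 = 12.5882; K_W = (4C−1)/(4C−4)+0.615/C = 1.1136; K_s = 1+0.5/C = 1.0397
F_a = (F_max−F_min)/2 = 622.5 N; F_m = (F_max+F_min)/2 = 787.5 N
τ_a = K_W·8F_aD/(πd³) = 1.1136 × 276.19 = 307.56 MPa
τ_m = K_s·8F_mD/(πd³) = 1.0397 × 349.4 = 363.27 MPa
Soderberg: 1/n_f = τ_a/S_se + τ_m/S_sy = 307.56/216 + 363.27/387 = 1.42388 + 0.93869 = 2.3626
n_f = 1/2.3626 = 0.4233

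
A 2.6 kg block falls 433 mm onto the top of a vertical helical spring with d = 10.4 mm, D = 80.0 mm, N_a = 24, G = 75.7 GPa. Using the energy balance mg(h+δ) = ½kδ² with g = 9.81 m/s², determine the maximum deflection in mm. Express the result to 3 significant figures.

52.4 mm

k = Gd⁴/(8D³N_a) = (75.7×10³)(10.4⁴)/(8·80.0³·24) = 9.0086 N/mm
W = mg = 2.6 × 9.81 = 25.506 N
½kδ² − Wδ − Wh = 0 → δ = (W + √(W² + 2kWh))/k
δ = (25.506 + √(650.56 + 198984))/9.0086 = (25.506 + 446.8)/9.0086 = 52.429 mm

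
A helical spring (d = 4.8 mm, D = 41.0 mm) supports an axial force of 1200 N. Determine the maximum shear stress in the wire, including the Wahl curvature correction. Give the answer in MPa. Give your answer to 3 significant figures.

Spring index C = D/d = 41.0/4.8 = 8.5417
K_W = (4C−1)/(4C−4) + 0.615/C = 33.167/30.167 + 0.0720 = 1.1714
τ₀ = 8FD/(πd³) = 8·1200·41.0/(π·4.8³) = 393600/347.44 = 1132.9 MPa
τ_max = K·τ₀ = 1.1714 × 1132.9 = 1327.1 MPa

1330 MPa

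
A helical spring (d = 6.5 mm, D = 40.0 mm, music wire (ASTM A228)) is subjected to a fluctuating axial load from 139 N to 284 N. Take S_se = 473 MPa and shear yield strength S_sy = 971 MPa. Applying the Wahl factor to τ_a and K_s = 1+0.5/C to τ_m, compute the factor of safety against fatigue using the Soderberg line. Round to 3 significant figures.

6.32

C = D/d = 40.0/6.5 = 6.1538; K_W = (4C−1)/(4C−4)+0.615/C = 1.2455; K_s = 1+0.5/C = 1.0813
F_a = (F_max−F_min)/2 = 72.5 N; F_m = (F_max+F_min)/2 = 211.5 N
τ_a = K_W·8F_aD/(πd³) = 1.2455 × 26.89 = 33.491 MPa
τ_m = K_s·8F_mD/(πd³) = 1.0813 × 78.446 = 84.82 MPa
Soderberg: 1/n_f = τ_a/S_se + τ_m/S_sy = 33.491/473 + 84.82/971 = 0.07081 + 0.08735 = 0.15816
n_f = 1/0.15816 = 6.323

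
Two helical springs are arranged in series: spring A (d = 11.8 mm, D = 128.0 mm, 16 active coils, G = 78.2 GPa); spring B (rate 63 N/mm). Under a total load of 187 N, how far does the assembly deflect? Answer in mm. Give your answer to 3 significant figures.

36.1 mm

k_A = Gd⁴/(8D³N_a) = (78.2×10³)(11.8⁴)/(8·128.0³·16) = 5.648 N/mm
Series: 1/k_eq = 1/5.648 + 1/63 = 0.19293; k_eq = 5.1833 N/mm
δ = F/k_eq = 187/5.1833 = 36.077 mm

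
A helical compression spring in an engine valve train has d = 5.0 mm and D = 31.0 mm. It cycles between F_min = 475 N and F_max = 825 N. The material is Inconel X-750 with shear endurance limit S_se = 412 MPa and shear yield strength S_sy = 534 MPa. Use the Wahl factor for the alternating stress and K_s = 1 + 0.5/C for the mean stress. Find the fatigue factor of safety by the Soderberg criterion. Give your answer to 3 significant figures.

0.859

C = D/d = 31.0/5.0 = 6.2000; K_W = (4C−1)/(4C−4)+0.615/C = 1.2434; K_s = 1+0.5/C = 1.0806
F_a = (F_max−F_min)/2 = 175 N; F_m = (F_max+F_min)/2 = 650 N
τ_a = K_W·8F_aD/(πd³) = 1.2434 × 110.52 = 137.42 MPa
τ_m = K_s·8F_mD/(πd³) = 1.0806 × 410.49 = 443.6 MPa
Soderberg: 1/n_f = τ_a/S_se + τ_m/S_sy = 137.42/412 + 443.6/534 = 0.33354 + 0.83071 = 1.1642
n_f = 1/1.1642 = 0.8589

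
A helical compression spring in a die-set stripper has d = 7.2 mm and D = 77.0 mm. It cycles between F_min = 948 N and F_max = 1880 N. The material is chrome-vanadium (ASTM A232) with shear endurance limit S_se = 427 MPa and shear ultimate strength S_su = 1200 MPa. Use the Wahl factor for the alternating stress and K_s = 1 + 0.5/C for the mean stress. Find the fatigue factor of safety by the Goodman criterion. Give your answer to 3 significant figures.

C = D/d = 77.0/7.2 = 10.6944; K_W = (4C−1)/(4C−4)+0.615/C = 1.1349; K_s = 1+0.5/C = 1.0468
F_a = (F_max−F_min)/2 = 466 N; F_m = (F_max+F_min)/2 = 1414 N
τ_a = K_W·8F_aD/(πd³) = 1.1349 × 244.8 = 277.82 MPa
τ_m = K_s·8F_mD/(πd³) = 1.0468 × 742.82 = 777.55 MPa
Goodman: 1/n_f = τ_a/S_se + τ_m/S_su = 277.82/427 + 777.55/1200 = 0.65064 + 0.64796 = 1.2986
n_f = 1/1.2986 = 0.7701

0.770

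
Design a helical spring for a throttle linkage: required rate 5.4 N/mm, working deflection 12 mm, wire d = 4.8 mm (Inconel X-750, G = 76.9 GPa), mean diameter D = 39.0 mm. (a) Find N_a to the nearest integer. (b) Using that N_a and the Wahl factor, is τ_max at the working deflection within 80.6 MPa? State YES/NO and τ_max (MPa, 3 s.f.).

N_a = Gd⁴/(8D³k) = (76.9×10³)(4.8⁴)/(8·39.0³·5.4) = 15.93 → N_a = 16
Actual rate k = Gd⁴/(8D³·16) = 5.3763 N/mm
Working load F = kδ = 5.3763·12 = 64.516 N
C = 39.0/4.8 = 8.1250; K_W = (4C−1)/(4C−4)+0.615/C = 1.1810
τ_max = K_W·8FD/(πd³) = 1.1810·57.936 = 68.42 MPa
τ_max ≤ 80.6 MPa → acceptable

(a) 16 coils; (b) YES, τ_max = 68.4 MPa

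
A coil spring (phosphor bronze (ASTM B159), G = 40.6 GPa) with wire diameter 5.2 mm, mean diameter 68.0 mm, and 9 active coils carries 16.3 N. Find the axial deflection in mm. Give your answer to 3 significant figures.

k = Gd⁴/(8D³N_a) = (40.6×10³)(5.2⁴)/(8·68.0³·9) = 1.3112 N/mm
δ = F/k = 16.3 / 1.3112 = 12.431 mm

12.4 mm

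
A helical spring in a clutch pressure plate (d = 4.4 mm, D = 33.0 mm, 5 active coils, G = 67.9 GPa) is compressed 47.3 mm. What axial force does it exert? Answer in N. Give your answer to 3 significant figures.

837 N

k = Gd⁴/(8D³N_a) = (67.9×10³)(4.4⁴)/(8·33.0³·5) = 17.704 N/mm
F = k·δ = 17.704 × 47.3 = 837.41 N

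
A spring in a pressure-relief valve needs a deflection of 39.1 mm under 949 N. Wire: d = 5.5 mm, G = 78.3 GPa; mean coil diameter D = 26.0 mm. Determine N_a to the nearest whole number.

21

Required rate k = F/δ = 949/39.1 = 24.271 N/mm
N_a = Gd⁴/(8D³k) = (78.3×10³ × 5.5⁴)/(8 × 26.0³ × 24.271)
    = 7.16494e+07 / 3.41271e+06 = 20.99 → 21 coils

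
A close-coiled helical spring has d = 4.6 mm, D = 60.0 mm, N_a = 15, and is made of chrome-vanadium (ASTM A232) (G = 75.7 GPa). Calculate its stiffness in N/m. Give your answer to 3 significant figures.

1310 N/m

k = Gd⁴/(8D³N_a) = (75.7×10³ × 4.6⁴) / (8 × 60.0³ × 15)
  = 3.38943e+07 / 2.592e+07 = 1.3077 N/mm = 1307.7 N/m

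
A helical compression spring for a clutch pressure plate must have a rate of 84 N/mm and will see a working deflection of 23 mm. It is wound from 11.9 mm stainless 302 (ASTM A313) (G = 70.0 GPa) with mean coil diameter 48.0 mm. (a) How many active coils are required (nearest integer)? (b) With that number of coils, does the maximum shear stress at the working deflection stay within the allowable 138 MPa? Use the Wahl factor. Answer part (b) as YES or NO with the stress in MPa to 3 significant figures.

(a) 19 coils; (b) NO, τ_max = 195 MPa

N_a = Gd⁴/(8D³k) = (70.0×10³)(11.9⁴)/(8·48.0³·84) = 18.89 → N_a = 19
Actual rate k = Gd⁴/(8D³·19) = 83.506 N/mm
Working load F = kδ = 83.506·23 = 1920.6 N
C = 48.0/11.9 = 4.0336; K_W = (4C−1)/(4C−4)+0.615/C = 1.3997
τ_max = K_W·8FD/(πd³) = 1.3997·139.31 = 194.99 MPa
τ_max > 138 MPa → exceeds allowable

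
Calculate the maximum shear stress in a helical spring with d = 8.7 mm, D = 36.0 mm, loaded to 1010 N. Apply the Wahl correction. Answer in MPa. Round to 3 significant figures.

Spring index C = D/d = 36.0/8.7 = 4.1379
K_W = (4C−1)/(4C−4) + 0.615/C = 15.552/12.552 + 0.1486 = 1.3876
τ₀ = 8FD/(πd³) = 8·1010·36.0/(π·8.7³) = 290880/2068.7 = 140.61 MPa
τ_max = K·τ₀ = 1.3876 × 140.61 = 195.11 MPa

195 MPa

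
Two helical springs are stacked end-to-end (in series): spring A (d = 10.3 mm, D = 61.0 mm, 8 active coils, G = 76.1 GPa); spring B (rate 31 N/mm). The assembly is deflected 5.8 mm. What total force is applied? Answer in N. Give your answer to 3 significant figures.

k_A = Gd⁴/(8D³N_a) = (76.1×10³)(10.3⁴)/(8·61.0³·8) = 58.961 N/mm
Series: 1/k_eq = 1/58.961 + 1/31 = 0.049218; k_eq = 20.318 N/mm
F = k_eq·δ = 20.318·5.8 = 117.84 N

118 N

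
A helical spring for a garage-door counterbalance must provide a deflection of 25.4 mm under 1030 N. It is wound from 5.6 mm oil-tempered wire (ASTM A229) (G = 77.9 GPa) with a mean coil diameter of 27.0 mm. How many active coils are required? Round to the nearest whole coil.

12

Required rate k = F/δ = 1030/25.4 = 40.551 N/mm
N_a = Gd⁴/(8D³k) = (77.9×10³ × 5.6⁴)/(8 × 27.0³ × 40.551)
    = 7.66107e+07 / 6.38535e+06 = 12 → 12 coils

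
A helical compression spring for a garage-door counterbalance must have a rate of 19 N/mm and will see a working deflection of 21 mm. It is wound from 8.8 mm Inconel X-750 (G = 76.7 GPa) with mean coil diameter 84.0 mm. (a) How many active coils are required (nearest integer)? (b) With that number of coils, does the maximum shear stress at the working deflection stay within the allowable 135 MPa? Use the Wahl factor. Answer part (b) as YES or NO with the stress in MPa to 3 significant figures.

(a) 5 coils; (b) NO, τ_max = 147 MPa

N_a = Gd⁴/(8D³k) = (76.7×10³)(8.8⁴)/(8·84.0³·19) = 5.106 → N_a = 5
Actual rate k = Gd⁴/(8D³·5) = 19.401 N/mm
Working load F = kδ = 19.401·21 = 407.42 N
C = 84.0/8.8 = 9.5455; K_W = (4C−1)/(4C−4)+0.615/C = 1.1522
τ_max = K_W·8FD/(πd³) = 1.1522·127.88 = 147.35 MPa
τ_max > 135 MPa → exceeds allowable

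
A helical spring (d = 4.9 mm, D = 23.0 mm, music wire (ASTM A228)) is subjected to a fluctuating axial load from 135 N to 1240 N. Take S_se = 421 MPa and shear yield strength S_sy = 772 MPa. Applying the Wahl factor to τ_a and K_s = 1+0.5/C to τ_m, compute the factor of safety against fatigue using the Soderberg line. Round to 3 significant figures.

C = D/d = 23.0/4.9 = 4.6939; K_W = (4C−1)/(4C−4)+0.615/C = 1.3341; K_s = 1+0.5/C = 1.1065
F_a = (F_max−F_min)/2 = 552.5 N; F_m = (F_max+F_min)/2 = 687.5 N
τ_a = K_W·8F_aD/(πd³) = 1.3341 × 275.05 = 366.93 MPa
τ_m = K_s·8F_mD/(πd³) = 1.1065 × 342.26 = 378.71 MPa
Soderberg: 1/n_f = τ_a/S_se + τ_m/S_sy = 366.93/421 + 378.71/772 = 0.87158 + 0.49056 = 1.3621
n_f = 1/1.3621 = 0.7341

0.734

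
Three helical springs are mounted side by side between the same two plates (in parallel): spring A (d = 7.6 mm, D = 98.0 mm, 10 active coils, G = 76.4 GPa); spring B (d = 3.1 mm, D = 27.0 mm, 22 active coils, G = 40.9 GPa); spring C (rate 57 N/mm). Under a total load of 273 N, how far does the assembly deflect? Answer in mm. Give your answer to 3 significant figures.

4.44 mm

k_A = Gd⁴/(8D³N_a) = (76.4×10³)(7.6⁴)/(8·98.0³·10) = 3.3852 N/mm
k_B = Gd⁴/(8D³N_a) = (40.9×10³)(3.1⁴)/(8·27.0³·22) = 1.0904 N/mm
Parallel: k_eq = 3.3852 + 1.0904 + 57 = 61.476 N/mm
δ = F/k_eq = 273/61.476 = 4.4408 mm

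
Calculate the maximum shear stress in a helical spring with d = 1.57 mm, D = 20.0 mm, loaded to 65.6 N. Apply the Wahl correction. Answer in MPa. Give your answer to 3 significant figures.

Spring index C = D/d = 20.0/1.57 = 12.7389
K_W = (4C−1)/(4C−4) + 0.615/C = 49.955/46.955 + 0.0483 = 1.1122
τ₀ = 8FD/(πd³) = 8·65.6·20.0/(π·1.57³) = 10496/12.158 = 863.33 MPa
τ_max = K·τ₀ = 1.1122 × 863.33 = 960.16 MPa

960 MPa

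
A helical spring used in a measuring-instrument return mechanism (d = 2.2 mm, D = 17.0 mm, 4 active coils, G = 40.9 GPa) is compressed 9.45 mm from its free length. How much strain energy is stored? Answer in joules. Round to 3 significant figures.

0.272 J

k = Gd⁴/(8D³N_a) = (40.9×10³)(2.2⁴)/(8·17.0³·4) = 6.0942 N/mm
U = ½kδ² = 0.5 × 6.0942 × 9.45² = 272.11 N·mm = 0.27211 J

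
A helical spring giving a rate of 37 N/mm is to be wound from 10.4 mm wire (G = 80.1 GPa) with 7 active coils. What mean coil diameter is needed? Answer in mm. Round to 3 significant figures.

D = (Gd⁴/(8N_a·k))^(1/3) = (80.1×10³·10.4⁴/(8·7·37))^(1/3)
  = (452247)^(1/3) = 76.7583 mm

76.8 mm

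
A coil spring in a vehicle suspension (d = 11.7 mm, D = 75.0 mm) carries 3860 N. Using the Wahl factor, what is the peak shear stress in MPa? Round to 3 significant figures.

Spring index C = D/d = 75.0/11.7 = 6.4103
K_W = (4C−1)/(4C−4) + 0.615/C = 24.641/21.641 + 0.0959 = 1.2346
τ₀ = 8FD/(πd³) = 8·3860·75.0/(π·11.7³) = 2.316e+06/5031.6 = 460.29 MPa
τ_max = K·τ₀ = 1.2346 × 460.29 = 568.26 MPa

568 MPa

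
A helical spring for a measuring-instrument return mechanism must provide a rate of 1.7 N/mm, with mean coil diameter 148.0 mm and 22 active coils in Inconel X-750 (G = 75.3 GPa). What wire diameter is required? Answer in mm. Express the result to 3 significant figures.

d = (8D³N_a·k / G)^(1/4) = (8·148.0³·22·1.7 / (75.3×10³))^0.25
  = (12881)^0.25 = 10.6534 mm

10.7 mm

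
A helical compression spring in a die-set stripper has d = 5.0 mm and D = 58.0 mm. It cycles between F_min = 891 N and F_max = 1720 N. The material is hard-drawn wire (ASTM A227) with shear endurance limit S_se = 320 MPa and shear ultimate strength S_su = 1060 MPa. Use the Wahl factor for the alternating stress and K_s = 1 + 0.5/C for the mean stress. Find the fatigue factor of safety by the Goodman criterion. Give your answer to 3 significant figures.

0.309

C = D/d = 58.0/5.0 = 11.6000; K_W = (4C−1)/(4C−4)+0.615/C = 1.1238; K_s = 1+0.5/C = 1.0431
F_a = (F_max−F_min)/2 = 414.5 N; F_m = (F_max+F_min)/2 = 1305.5 N
τ_a = K_W·8F_aD/(πd³) = 1.1238 × 489.76 = 550.38 MPa
τ_m = K_s·8F_mD/(πd³) = 1.0431 × 1542.5 = 1609 MPa
Goodman: 1/n_f = τ_a/S_se + τ_m/S_su = 550.38/320 + 1609/1060 = 1.71993 + 1.51795 = 3.2379
n_f = 1/3.2379 = 0.3088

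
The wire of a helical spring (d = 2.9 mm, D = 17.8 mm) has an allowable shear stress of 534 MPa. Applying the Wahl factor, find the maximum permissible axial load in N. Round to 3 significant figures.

C = D/d = 17.8/2.9 = 6.1379
K_W = (4C−1)/(4C−4) + 0.615/C = 23.552/20.552 + 0.1002 = 1.2462
τ_max = K·8FD/(πd³) → F_max = τ_allow·πd³/(8DK)
F_max = 534·π·2.9³/(8·17.8·1.2462) = 40915/177.45 = 230.57 N

231 N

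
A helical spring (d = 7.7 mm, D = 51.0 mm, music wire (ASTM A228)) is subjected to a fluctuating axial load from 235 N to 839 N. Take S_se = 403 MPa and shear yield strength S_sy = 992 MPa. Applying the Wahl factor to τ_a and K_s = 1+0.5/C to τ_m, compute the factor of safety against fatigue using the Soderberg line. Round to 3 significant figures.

C = D/d = 51.0/7.7 = 6.6234; K_W = (4C−1)/(4C−4)+0.615/C = 1.2262; K_s = 1+0.5/C = 1.0755
F_a = (F_max−F_min)/2 = 302 N; F_m = (F_max+F_min)/2 = 537 N
τ_a = K_W·8F_aD/(πd³) = 1.2262 × 85.91 = 105.35 MPa
τ_m = K_s·8F_mD/(πd³) = 1.0755 × 152.76 = 164.29 MPa
Soderberg: 1/n_f = τ_a/S_se + τ_m/S_sy = 105.35/403 + 164.29/992 = 0.26140 + 0.16562 = 0.42702
n_f = 1/0.42702 = 2.342

2.34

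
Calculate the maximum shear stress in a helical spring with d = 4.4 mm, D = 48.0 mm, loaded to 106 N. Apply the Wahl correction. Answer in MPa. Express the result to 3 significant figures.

Spring index C = D/d = 48.0/4.4 = 10.9091
K_W = (4C−1)/(4C−4) + 0.615/C = 42.636/39.636 + 0.0564 = 1.1321
τ₀ = 8FD/(πd³) = 8·106·48.0/(π·4.4³) = 40704/267.61 = 152.1 MPa
τ_max = K·τ₀ = 1.1321 × 152.1 = 172.19 MPa

172 MPa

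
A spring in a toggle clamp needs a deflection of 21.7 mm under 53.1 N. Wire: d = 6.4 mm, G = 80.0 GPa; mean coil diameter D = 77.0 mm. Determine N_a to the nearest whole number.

15

Required rate k = F/δ = 53.1/21.7 = 2.447 N/mm
N_a = Gd⁴/(8D³k) = (80.0×10³ × 6.4⁴)/(8 × 77.0³ × 2.447)
    = 1.34218e+08 / 8.93711e+06 = 15.02 → 15 coils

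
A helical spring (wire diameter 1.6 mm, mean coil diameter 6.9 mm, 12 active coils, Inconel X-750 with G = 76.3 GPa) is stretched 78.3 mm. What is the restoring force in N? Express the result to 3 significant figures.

k = Gd⁴/(8D³N_a) = (76.3×10³)(1.6⁴)/(8·6.9³·12) = 15.856 N/mm
F = k·δ = 15.856 × 78.3 = 1241.5 N

1240 N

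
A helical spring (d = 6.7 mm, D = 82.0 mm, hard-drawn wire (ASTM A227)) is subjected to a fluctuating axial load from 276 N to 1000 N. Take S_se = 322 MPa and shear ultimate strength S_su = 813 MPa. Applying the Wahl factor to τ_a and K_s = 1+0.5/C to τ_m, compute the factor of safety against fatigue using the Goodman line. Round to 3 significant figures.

0.695

C = D/d = 82.0/6.7 = 12.2388; K_W = (4C−1)/(4C−4)+0.615/C = 1.1170; K_s = 1+0.5/C = 1.0409
F_a = (F_max−F_min)/2 = 362 N; F_m = (F_max+F_min)/2 = 638 N
τ_a = K_W·8F_aD/(πd³) = 1.1170 × 251.33 = 280.73 MPa
τ_m = K_s·8F_mD/(πd³) = 1.0409 × 442.95 = 461.04 MPa
Goodman: 1/n_f = τ_a/S_se + τ_m/S_su = 280.73/322 + 461.04/813 = 0.87182 + 0.56709 = 1.4389
n_f = 1/1.4389 = 0.695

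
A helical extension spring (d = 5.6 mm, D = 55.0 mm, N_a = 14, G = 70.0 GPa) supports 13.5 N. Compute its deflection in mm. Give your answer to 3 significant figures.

k = Gd⁴/(8D³N_a) = (70.0×10³)(5.6⁴)/(8·55.0³·14) = 3.6944 N/mm
δ = F/k = 13.5 / 3.6944 = 3.6542 mm

3.65 mm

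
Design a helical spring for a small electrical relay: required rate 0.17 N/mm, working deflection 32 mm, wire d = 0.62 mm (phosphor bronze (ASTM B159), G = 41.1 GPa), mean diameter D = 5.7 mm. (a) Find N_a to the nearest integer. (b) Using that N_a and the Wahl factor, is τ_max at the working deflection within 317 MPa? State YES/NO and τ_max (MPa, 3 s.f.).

(a) 24 coils; (b) NO, τ_max = 386 MPa

N_a = Gd⁴/(8D³k) = (41.1×10³)(0.62⁴)/(8·5.7³·0.17) = 24.11 → N_a = 24
Actual rate k = Gd⁴/(8D³·24) = 0.1708 N/mm
Working load F = kδ = 0.1708·32 = 5.4655 N
C = 5.7/0.62 = 9.1935; K_W = (4C−1)/(4C−4)+0.615/C = 1.1584
τ_max = K_W·8FD/(πd³) = 1.1584·332.87 = 385.6 MPa
τ_max > 317 MPa → exceeds allowable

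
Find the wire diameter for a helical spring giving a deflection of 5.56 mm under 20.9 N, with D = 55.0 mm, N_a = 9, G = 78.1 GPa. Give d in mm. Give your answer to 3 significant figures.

Required rate k = F/δ = 20.9/5.56 = 3.759 N/mm
d = (8D³N_a·k / G)^(1/4) = (8·55.0³·9·3.759 / (78.1×10³))^0.25
  = (576.56)^0.25 = 4.9002 mm

4.90 mm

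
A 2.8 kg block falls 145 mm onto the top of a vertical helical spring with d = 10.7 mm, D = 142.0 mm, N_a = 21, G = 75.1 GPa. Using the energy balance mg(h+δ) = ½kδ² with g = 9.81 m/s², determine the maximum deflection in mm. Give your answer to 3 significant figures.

77.2 mm

k = Gd⁴/(8D³N_a) = (75.1×10³)(10.7⁴)/(8·142.0³·21) = 2.0464 N/mm
W = mg = 2.8 × 9.81 = 27.468 N
½kδ² − Wδ − Wh = 0 → δ = (W + √(W² + 2kWh))/k
δ = (27.468 + √(754.49 + 16301.4))/2.0464 = (27.468 + 130.6)/2.0464 = 77.239 mm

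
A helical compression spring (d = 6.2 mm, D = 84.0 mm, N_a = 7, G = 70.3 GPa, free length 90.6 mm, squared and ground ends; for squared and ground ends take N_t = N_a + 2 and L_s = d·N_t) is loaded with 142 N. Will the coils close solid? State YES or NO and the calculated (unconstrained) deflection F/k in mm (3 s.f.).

YES, δ = 45.4 mm

k = Gd⁴/(8D³N_a) = (70.3×10³)(6.2⁴)/(8·84.0³·7) = 3.1297 N/mm
N_t = 9; L_s = 6.2·9 = 55.8 mm; δ_solid = L₀ − L_s = 90.6 − 55.8 = 34.8 mm
δ = F/k = 142/3.1297 = 45.372 mm
δ ≥ δ_solid → spring goes solid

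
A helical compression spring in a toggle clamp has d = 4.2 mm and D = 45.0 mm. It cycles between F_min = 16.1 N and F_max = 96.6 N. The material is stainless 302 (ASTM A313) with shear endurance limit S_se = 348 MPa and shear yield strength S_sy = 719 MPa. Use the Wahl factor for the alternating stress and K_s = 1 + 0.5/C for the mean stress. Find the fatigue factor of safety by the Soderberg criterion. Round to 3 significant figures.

3.03

C = D/d = 45.0/4.2 = 10.7143; K_W = (4C−1)/(4C−4)+0.615/C = 1.1346; K_s = 1+0.5/C = 1.0467
F_a = (F_max−F_min)/2 = 40.25 N; F_m = (F_max+F_min)/2 = 56.35 N
τ_a = K_W·8F_aD/(πd³) = 1.1346 × 62.254 = 70.634 MPa
τ_m = K_s·8F_mD/(πd³) = 1.0467 × 87.156 = 91.224 MPa
Soderberg: 1/n_f = τ_a/S_se + τ_m/S_sy = 70.634/348 + 91.224/719 = 0.20297 + 0.12688 = 0.32985
n_f = 1/0.32985 = 3.032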